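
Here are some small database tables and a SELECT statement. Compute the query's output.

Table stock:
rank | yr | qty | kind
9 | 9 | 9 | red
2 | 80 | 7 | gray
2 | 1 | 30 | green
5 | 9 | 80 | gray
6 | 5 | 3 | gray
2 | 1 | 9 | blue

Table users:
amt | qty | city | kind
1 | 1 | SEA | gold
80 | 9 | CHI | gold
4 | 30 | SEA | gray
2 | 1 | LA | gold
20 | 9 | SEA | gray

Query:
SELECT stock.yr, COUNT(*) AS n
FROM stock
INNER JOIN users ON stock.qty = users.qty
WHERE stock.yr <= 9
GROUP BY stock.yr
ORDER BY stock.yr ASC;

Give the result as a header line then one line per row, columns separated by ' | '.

== RESULT ==
stock.yr | n
1 | 3
9 | 2

Derivation:
After JOIN users (5 rows):
stock.rank | stock.yr | stock.qty | stock.kind | users.amt | users.qty | users.city | users.kind
9 | 9 | 9 | red | 80 | 9 | CHI | gold
9 | 9 | 9 | red | 20 | 9 | SEA | gray
2 | 1 | 30 | green | 4 | 30 | SEA | gray
2 | 1 | 9 | blue | 80 | 9 | CHI | gold
2 | 1 | 9 | blue | 20 | 9 | SEA | gray
After WHERE (5 rows):
stock.rank | stock.yr | stock.qty | stock.kind | users.amt | users.qty | users.city | users.kind
9 | 9 | 9 | red | 80 | 9 | CHI | gold
9 | 9 | 9 | red | 20 | 9 | SEA | gray
2 | 1 | 30 | green | 4 | 30 | SEA | gray
2 | 1 | 9 | blue | 80 | 9 | CHI | gold
2 | 1 | 9 | blue | 20 | 9 | SEA | gray
After GROUP BY (2 rows):
stock.yr | n
9 | 2
1 | 3
After ORDER BY (2 rows):
stock.yr | n
1 | 3
9 | 2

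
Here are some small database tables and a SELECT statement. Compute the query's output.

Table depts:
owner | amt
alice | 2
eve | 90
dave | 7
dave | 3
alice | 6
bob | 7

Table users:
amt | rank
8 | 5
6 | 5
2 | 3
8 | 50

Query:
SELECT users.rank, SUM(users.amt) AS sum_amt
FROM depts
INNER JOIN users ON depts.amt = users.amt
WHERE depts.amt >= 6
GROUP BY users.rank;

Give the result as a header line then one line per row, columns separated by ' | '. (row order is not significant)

== RESULT ==
users.rank | sum_amt
5 | 6

Derivation:
After JOIN users (2 rows):
depts.owner | depts.amt | users.amt | users.rank
alice | 2 | 2 | 3
alice | 6 | 6 | 5
After WHERE (1 rows):
depts.owner | depts.amt | users.amt | users.rank
alice | 6 | 6 | 5
After GROUP BY (1 rows):
users.rank | sum_amt
5 | 6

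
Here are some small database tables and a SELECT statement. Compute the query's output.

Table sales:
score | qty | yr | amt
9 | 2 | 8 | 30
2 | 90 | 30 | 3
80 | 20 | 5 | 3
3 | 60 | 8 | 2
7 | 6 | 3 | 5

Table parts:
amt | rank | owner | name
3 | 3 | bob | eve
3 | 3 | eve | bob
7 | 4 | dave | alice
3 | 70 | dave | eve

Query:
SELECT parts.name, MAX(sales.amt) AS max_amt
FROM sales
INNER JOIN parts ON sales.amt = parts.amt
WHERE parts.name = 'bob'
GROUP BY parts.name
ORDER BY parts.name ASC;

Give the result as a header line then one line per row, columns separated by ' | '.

== RESULT ==
parts.name | max_amt
bob | 3

Derivation:
After JOIN parts (6 rows):
sales.score | sales.qty | sales.yr | sales.amt | parts.amt | parts.rank | parts.owner | parts.name
2 | 90 | 30 | 3 | 3 | 3 | bob | eve
2 | 90 | 30 | 3 | 3 | 3 | eve | bob
2 | 90 | 30 | 3 | 3 | 70 | dave | eve
80 | 20 | 5 | 3 | 3 | 3 | bob | eve
80 | 20 | 5 | 3 | 3 | 3 | eve | bob
80 | 20 | 5 | 3 | 3 | 70 | dave | eve
After WHERE (2 rows):
sales.score | sales.qty | sales.yr | sales.amt | parts.amt | parts.rank | parts.owner | parts.name
2 | 90 | 30 | 3 | 3 | 3 | eve | bob
80 | 20 | 5 | 3 | 3 | 3 | eve | bob
After GROUP BY (1 rows):
parts.name | max_amt
bob | 3
After ORDER BY (1 rows):
parts.name | max_amt
bob | 3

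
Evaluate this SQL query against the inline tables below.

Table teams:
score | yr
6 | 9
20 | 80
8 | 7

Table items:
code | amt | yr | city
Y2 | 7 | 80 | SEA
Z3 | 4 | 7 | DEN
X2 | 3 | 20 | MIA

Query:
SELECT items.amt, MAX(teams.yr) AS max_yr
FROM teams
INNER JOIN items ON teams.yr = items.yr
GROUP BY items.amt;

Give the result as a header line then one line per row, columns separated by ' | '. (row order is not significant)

After JOIN items (2 rows):
teams.score | teams.yr | items.code | items.amt | items.yr | items.city
20 | 80 | Y2 | 7 | 80 | SEA
8 | 7 | Z3 | 4 | 7 | DEN
After GROUP BY (2 rows):
items.amt | max_yr
7 | 80
4 | 7

== RESULT ==
items.amt | max_yr
7 | 80
4 | 7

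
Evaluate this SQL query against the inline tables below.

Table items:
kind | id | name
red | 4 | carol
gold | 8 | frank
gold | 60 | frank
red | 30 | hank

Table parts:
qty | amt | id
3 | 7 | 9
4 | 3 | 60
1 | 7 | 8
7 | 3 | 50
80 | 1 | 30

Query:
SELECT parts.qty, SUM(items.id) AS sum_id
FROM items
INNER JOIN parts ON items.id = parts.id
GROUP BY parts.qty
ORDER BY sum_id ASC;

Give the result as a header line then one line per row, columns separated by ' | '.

== RESULT ==
parts.qty | sum_id
1 | 8
80 | 30
4 | 60

Derivation:
After JOIN parts (3 rows):
items.kind | items.id | items.name | parts.qty | parts.amt | parts.id
gold | 8 | frank | 1 | 7 | 8
gold | 60 | frank | 4 | 3 | 60
red | 30 | hank | 80 | 1 | 30
After GROUP BY (3 rows):
parts.qty | sum_id
1 | 8
4 | 60
80 | 30
After ORDER BY (3 rows):
parts.qty | sum_id
1 | 8
80 | 30
4 | 60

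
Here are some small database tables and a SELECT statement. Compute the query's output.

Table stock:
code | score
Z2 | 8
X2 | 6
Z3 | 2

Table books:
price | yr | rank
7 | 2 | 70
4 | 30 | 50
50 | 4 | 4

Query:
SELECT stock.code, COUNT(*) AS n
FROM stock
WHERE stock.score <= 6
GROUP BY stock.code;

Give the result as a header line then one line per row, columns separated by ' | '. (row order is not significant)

== RESULT ==
stock.code | n
X2 | 1
Z3 | 1

Derivation:
After WHERE (2 rows):
stock.code | stock.score
X2 | 6
Z3 | 2
After GROUP BY (2 rows):
stock.code | n
X2 | 1
Z3 | 1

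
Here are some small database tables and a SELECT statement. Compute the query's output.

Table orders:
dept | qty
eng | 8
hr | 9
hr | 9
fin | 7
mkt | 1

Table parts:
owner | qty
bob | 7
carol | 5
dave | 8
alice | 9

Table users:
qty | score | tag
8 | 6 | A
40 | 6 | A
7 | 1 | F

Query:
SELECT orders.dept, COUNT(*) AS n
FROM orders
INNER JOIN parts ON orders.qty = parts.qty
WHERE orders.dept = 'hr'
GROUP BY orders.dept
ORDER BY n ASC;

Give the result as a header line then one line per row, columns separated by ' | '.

After JOIN parts (4 rows):
orders.dept | orders.qty | parts.owner | parts.qty
eng | 8 | dave | 8
hr | 9 | alice | 9
hr | 9 | alice | 9
fin | 7 | bob | 7
After WHERE (2 rows):
orders.dept | orders.qty | parts.owner | parts.qty
hr | 9 | alice | 9
hr | 9 | alice | 9
After GROUP BY (1 rows):
orders.dept | n
hr | 2
After ORDER BY (1 rows):
orders.dept | n
hr | 2

== RESULT ==
orders.dept | n
hr | 2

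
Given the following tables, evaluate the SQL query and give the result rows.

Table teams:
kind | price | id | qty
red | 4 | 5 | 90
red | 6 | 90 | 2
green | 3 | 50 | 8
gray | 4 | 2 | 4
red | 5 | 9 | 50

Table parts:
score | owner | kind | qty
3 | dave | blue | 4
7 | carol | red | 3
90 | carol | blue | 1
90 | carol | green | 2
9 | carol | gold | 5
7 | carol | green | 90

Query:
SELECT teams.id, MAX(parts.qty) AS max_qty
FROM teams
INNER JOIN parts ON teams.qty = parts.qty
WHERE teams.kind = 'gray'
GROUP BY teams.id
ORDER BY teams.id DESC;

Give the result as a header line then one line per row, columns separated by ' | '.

After JOIN parts (3 rows):
teams.kind | teams.price | teams.id | teams.qty | parts.score | parts.owner | parts.kind | parts.qty
red | 4 | 5 | 90 | 7 | carol | green | 90
red | 6 | 90 | 2 | 90 | carol | green | 2
gray | 4 | 2 | 4 | 3 | dave | blue | 4
After WHERE (1 rows):
teams.kind | teams.price | teams.id | teams.qty | parts.score | parts.owner | parts.kind | parts.qty
gray | 4 | 2 | 4 | 3 | dave | blue | 4
After GROUP BY (1 rows):
teams.id | max_qty
2 | 4
After ORDER BY (1 rows):
teams.id | max_qty
2 | 4

== RESULT ==
teams.id | max_qty
2 | 4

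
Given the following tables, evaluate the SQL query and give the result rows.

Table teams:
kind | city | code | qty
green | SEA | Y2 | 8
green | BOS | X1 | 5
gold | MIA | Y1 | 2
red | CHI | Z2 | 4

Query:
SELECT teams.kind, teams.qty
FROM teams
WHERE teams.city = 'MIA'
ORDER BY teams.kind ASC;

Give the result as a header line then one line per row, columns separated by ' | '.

== RESULT ==
teams.kind | teams.qty
gold | 2

Derivation:
After WHERE (1 rows):
teams.kind | teams.city | teams.code | teams.qty
gold | MIA | Y1 | 2
After SELECT (1 rows):
teams.kind | teams.qty
gold | 2
After ORDER BY (1 rows):
teams.kind | teams.qty
gold | 2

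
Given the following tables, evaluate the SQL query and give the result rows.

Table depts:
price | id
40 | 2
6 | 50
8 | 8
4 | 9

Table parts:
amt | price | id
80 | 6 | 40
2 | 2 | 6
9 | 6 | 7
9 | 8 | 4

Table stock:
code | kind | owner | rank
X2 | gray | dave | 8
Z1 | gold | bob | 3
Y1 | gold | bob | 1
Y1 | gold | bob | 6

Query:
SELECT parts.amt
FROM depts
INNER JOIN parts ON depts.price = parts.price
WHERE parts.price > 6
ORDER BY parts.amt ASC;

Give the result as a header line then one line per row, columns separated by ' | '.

== RESULT ==
parts.amt
9

Derivation:
After JOIN parts (3 rows):
depts.price | depts.id | parts.amt | parts.price | parts.id
6 | 50 | 80 | 6 | 40
6 | 50 | 9 | 6 | 7
8 | 8 | 9 | 8 | 4
After WHERE (1 rows):
depts.price | depts.id | parts.amt | parts.price | parts.id
8 | 8 | 9 | 8 | 4
After SELECT (1 rows):
parts.amt
9
After ORDER BY (1 rows):
parts.amt
9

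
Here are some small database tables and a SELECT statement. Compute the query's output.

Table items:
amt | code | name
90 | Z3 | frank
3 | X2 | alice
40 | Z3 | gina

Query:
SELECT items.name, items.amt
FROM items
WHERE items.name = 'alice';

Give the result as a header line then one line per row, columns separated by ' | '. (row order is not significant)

== RESULT ==
items.name | items.amt
alice | 3

Derivation:
After WHERE (1 rows):
items.amt | items.code | items.name
3 | X2 | alice
After SELECT (1 rows):
items.name | items.amt
alice | 3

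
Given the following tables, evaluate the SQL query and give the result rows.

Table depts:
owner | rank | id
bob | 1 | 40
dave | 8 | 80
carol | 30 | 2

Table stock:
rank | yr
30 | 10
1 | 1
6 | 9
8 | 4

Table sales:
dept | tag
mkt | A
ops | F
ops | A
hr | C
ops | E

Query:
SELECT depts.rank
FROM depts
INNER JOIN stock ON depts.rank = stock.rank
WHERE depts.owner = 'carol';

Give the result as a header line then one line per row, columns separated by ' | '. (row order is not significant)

== RESULT ==
depts.rank
30

Derivation:
After JOIN stock (3 rows):
depts.owner | depts.rank | depts.id | stock.rank | stock.yr
bob | 1 | 40 | 1 | 1
dave | 8 | 80 | 8 | 4
carol | 30 | 2 | 30 | 10
After WHERE (1 rows):
depts.owner | depts.rank | depts.id | stock.rank | stock.yr
carol | 30 | 2 | 30 | 10
After SELECT (1 rows):
depts.rank
30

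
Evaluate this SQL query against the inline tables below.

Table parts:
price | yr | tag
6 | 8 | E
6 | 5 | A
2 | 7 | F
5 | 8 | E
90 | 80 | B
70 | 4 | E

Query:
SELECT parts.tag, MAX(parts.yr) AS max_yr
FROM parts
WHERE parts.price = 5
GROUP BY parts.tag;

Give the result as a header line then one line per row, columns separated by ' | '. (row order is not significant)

== RESULT ==
parts.tag | max_yr
E | 8

Derivation:
After WHERE (1 rows):
parts.price | parts.yr | parts.tag
5 | 8 | E
After GROUP BY (1 rows):
parts.tag | max_yr
E | 8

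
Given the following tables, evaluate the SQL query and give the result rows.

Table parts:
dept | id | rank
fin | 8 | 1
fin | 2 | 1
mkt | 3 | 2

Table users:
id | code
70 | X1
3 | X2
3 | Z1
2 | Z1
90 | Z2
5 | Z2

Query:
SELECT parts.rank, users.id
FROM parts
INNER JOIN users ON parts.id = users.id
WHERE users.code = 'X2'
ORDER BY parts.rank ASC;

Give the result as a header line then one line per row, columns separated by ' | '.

After JOIN users (3 rows):
parts.dept | parts.id | parts.rank | users.id | users.code
fin | 2 | 1 | 2 | Z1
mkt | 3 | 2 | 3 | X2
mkt | 3 | 2 | 3 | Z1
After WHERE (1 rows):
parts.dept | parts.id | parts.rank | users.id | users.code
mkt | 3 | 2 | 3 | X2
After SELECT (1 rows):
parts.rank | users.id
2 | 3
After ORDER BY (1 rows):
parts.rank | users.id
2 | 3

== RESULT ==
parts.rank | users.id
2 | 3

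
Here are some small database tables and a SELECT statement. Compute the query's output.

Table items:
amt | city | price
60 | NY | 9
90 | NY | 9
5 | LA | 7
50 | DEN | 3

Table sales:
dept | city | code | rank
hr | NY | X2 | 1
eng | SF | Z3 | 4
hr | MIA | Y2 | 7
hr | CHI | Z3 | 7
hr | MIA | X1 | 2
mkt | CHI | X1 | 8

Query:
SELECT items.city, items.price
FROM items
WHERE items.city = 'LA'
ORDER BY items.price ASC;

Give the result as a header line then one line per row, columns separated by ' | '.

== RESULT ==
items.city | items.price
LA | 7

Derivation:
After WHERE (1 rows):
items.amt | items.city | items.price
5 | LA | 7
After SELECT (1 rows):
items.city | items.price
LA | 7
After ORDER BY (1 rows):
items.city | items.price
LA | 7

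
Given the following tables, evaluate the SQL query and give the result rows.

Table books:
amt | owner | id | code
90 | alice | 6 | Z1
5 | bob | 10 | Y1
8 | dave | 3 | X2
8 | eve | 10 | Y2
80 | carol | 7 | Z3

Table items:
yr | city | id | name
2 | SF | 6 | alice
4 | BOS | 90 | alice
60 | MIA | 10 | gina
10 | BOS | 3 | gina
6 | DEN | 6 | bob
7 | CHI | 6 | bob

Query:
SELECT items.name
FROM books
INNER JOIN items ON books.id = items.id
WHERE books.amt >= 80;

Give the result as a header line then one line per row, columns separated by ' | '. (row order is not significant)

After JOIN items (6 rows):
books.amt | books.owner | books.id | books.code | items.yr | items.city | items.id | items.name
90 | alice | 6 | Z1 | 2 | SF | 6 | alice
90 | alice | 6 | Z1 | 6 | DEN | 6 | bob
90 | alice | 6 | Z1 | 7 | CHI | 6 | bob
5 | bob | 10 | Y1 | 60 | MIA | 10 | gina
8 | dave | 3 | X2 | 10 | BOS | 3 | gina
8 | eve | 10 | Y2 | 60 | MIA | 10 | gina
After WHERE (3 rows):
books.amt | books.owner | books.id | books.code | items.yr | items.city | items.id | items.name
90 | alice | 6 | Z1 | 2 | SF | 6 | alice
90 | alice | 6 | Z1 | 6 | DEN | 6 | bob
90 | alice | 6 | Z1 | 7 | CHI | 6 | bob
After SELECT (3 rows):
items.name
alice
bob
bob

== RESULT ==
items.name
alice
bob
bob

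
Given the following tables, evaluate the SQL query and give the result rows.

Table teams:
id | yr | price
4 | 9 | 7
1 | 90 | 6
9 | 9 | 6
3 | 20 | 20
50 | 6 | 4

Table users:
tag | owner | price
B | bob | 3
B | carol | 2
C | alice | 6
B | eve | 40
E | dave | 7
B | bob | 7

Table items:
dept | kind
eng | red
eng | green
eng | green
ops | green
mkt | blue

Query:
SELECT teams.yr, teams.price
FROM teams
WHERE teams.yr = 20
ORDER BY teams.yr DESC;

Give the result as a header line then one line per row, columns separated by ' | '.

After WHERE (1 rows):
teams.id | teams.yr | teams.price
3 | 20 | 20
After SELECT (1 rows):
teams.yr | teams.price
20 | 20
After ORDER BY (1 rows):
teams.yr | teams.price
20 | 20

== RESULT ==
teams.yr | teams.price
20 | 20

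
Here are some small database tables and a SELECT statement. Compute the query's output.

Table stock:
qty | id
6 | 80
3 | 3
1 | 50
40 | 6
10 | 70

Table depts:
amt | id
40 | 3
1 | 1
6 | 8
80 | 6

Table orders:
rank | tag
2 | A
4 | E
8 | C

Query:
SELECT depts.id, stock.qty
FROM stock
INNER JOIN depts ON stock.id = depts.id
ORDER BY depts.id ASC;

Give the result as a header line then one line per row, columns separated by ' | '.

== RESULT ==
depts.id | stock.qty
3 | 3
6 | 40

Derivation:
After JOIN depts (2 rows):
stock.qty | stock.id | depts.amt | depts.id
3 | 3 | 40 | 3
40 | 6 | 80 | 6
After SELECT (2 rows):
depts.id | stock.qty
3 | 3
6 | 40
After ORDER BY (2 rows):
depts.id | stock.qty
3 | 3
6 | 40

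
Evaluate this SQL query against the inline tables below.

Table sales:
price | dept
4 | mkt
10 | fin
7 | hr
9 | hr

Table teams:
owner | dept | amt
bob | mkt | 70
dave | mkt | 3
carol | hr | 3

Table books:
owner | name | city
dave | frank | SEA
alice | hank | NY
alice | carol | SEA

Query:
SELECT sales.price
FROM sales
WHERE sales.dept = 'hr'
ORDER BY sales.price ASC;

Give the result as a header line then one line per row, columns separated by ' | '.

After WHERE (2 rows):
sales.price | sales.dept
7 | hr
9 | hr
After SELECT (2 rows):
sales.price
7
9
After ORDER BY (2 rows):
sales.price
7
9

== RESULT ==
sales.price
7
9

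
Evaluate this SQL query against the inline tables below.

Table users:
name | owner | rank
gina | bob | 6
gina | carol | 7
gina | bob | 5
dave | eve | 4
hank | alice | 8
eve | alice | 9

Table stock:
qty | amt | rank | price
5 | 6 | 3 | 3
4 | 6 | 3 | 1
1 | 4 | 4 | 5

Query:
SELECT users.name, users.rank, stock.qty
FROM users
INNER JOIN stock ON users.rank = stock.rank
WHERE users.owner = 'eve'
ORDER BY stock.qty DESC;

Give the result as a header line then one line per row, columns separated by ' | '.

== RESULT ==
users.name | users.rank | stock.qty
dave | 4 | 1

Derivation:
After JOIN stock (1 rows):
users.name | users.owner | users.rank | stock.qty | stock.amt | stock.rank | stock.price
dave | eve | 4 | 1 | 4 | 4 | 5
After WHERE (1 rows):
users.name | users.owner | users.rank | stock.qty | stock.amt | stock.rank | stock.price
dave | eve | 4 | 1 | 4 | 4 | 5
After SELECT (1 rows):
users.name | users.rank | stock.qty
dave | 4 | 1
After ORDER BY (1 rows):
users.name | users.rank | stock.qty
dave | 4 | 1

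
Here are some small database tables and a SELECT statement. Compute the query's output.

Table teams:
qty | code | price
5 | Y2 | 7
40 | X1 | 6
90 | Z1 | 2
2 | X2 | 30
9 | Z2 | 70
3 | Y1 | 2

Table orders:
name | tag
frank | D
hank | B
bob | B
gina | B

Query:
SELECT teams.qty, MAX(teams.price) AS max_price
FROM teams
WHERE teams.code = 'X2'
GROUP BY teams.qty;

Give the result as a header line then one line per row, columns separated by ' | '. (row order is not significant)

== RESULT ==
teams.qty | max_price
2 | 30

Derivation:
After WHERE (1 rows):
teams.qty | teams.code | teams.price
2 | X2 | 30
After GROUP BY (1 rows):
teams.qty | max_price
2 | 30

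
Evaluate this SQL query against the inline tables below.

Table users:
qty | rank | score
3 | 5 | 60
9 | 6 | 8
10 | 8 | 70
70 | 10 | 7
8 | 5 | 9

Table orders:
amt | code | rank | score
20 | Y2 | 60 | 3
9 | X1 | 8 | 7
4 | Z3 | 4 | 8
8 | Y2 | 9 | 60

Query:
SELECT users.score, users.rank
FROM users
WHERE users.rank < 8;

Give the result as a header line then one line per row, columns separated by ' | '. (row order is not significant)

After WHERE (3 rows):
users.qty | users.rank | users.score
3 | 5 | 60
9 | 6 | 8
8 | 5 | 9
After SELECT (3 rows):
users.score | users.rank
60 | 5
8 | 6
9 | 5

== RESULT ==
users.score | users.rank
60 | 5
8 | 6
9 | 5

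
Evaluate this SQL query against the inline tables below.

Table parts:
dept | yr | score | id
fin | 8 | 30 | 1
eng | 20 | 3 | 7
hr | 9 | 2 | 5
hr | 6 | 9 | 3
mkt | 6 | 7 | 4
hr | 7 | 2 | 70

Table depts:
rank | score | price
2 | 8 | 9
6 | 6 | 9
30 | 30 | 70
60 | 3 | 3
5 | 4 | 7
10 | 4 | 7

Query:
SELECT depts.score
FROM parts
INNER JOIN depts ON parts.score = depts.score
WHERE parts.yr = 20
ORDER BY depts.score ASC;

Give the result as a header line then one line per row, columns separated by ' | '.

After JOIN depts (2 rows):
parts.dept | parts.yr | parts.score | parts.id | depts.rank | depts.score | depts.price
fin | 8 | 30 | 1 | 30 | 30 | 70
eng | 20 | 3 | 7 | 60 | 3 | 3
After WHERE (1 rows):
parts.dept | parts.yr | parts.score | parts.id | depts.rank | depts.score | depts.price
eng | 20 | 3 | 7 | 60 | 3 | 3
After SELECT (1 rows):
depts.score
3
After ORDER BY (1 rows):
depts.score
3

== RESULT ==
depts.score
3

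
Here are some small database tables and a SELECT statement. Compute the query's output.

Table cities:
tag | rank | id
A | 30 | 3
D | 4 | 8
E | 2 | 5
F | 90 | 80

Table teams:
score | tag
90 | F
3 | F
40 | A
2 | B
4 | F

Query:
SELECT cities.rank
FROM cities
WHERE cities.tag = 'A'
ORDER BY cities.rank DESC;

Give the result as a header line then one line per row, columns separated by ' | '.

After WHERE (1 rows):
cities.tag | cities.rank | cities.id
A | 30 | 3
After SELECT (1 rows):
cities.rank
30
After ORDER BY (1 rows):
cities.rank
30

== RESULT ==
cities.rank
30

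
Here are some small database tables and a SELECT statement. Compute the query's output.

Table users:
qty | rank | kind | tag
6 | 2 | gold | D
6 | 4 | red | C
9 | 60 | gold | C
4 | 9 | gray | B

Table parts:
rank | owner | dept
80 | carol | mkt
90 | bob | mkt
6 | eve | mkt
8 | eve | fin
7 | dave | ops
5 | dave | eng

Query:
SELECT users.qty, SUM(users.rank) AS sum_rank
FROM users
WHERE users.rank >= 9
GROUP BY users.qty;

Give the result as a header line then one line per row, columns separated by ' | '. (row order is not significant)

After WHERE (2 rows):
users.qty | users.rank | users.kind | users.tag
9 | 60 | gold | C
4 | 9 | gray | B
After GROUP BY (2 rows):
users.qty | sum_rank
9 | 60
4 | 9

== RESULT ==
users.qty | sum_rank
9 | 60
4 | 9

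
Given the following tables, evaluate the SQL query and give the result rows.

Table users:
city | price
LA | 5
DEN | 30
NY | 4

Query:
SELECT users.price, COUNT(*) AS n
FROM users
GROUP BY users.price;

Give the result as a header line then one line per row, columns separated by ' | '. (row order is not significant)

== RESULT ==
users.price | n
5 | 1
30 | 1
4 | 1

Derivation:
After GROUP BY (3 rows):
users.price | n
5 | 1
30 | 1
4 | 1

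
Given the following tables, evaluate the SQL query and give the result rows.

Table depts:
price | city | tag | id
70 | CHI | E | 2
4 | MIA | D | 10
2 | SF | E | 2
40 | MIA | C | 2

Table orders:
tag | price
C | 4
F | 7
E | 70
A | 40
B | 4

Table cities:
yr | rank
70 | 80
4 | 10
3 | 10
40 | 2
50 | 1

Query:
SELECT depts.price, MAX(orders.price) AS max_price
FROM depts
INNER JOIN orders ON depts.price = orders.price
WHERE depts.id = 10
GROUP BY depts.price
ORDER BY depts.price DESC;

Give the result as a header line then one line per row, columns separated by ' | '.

After JOIN orders (4 rows):
depts.price | depts.city | depts.tag | depts.id | orders.tag | orders.price
70 | CHI | E | 2 | E | 70
4 | MIA | D | 10 | C | 4
4 | MIA | D | 10 | B | 4
40 | MIA | C | 2 | A | 40
After WHERE (2 rows):
depts.price | depts.city | depts.tag | depts.id | orders.tag | orders.price
4 | MIA | D | 10 | C | 4
4 | MIA | D | 10 | B | 4
After GROUP BY (1 rows):
depts.price | max_price
4 | 4
After ORDER BY (1 rows):
depts.price | max_price
4 | 4

== RESULT ==
depts.price | max_price
4 | 4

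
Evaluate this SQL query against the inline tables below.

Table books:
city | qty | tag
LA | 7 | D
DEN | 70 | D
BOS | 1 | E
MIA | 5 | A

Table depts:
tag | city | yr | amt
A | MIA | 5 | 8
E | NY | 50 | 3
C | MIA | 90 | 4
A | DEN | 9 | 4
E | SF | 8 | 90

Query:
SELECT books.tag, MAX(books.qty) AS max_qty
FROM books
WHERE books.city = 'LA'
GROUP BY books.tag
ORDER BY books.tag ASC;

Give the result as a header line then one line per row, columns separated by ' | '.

After WHERE (1 rows):
books.city | books.qty | books.tag
LA | 7 | D
After GROUP BY (1 rows):
books.tag | max_qty
D | 7
After ORDER BY (1 rows):
books.tag | max_qty
D | 7

== RESULT ==
books.tag | max_qty
D | 7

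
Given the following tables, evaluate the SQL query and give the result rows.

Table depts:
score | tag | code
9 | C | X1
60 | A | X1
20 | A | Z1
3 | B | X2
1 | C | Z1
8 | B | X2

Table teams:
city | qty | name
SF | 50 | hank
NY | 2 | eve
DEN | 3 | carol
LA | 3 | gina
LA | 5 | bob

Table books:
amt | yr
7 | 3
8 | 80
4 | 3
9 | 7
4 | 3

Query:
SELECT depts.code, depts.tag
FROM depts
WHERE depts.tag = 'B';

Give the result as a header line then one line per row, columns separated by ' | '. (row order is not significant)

After WHERE (2 rows):
depts.score | depts.tag | depts.code
3 | B | X2
8 | B | X2
After SELECT (2 rows):
depts.code | depts.tag
X2 | B
X2 | B

== RESULT ==
depts.code | depts.tag
X2 | B
X2 | B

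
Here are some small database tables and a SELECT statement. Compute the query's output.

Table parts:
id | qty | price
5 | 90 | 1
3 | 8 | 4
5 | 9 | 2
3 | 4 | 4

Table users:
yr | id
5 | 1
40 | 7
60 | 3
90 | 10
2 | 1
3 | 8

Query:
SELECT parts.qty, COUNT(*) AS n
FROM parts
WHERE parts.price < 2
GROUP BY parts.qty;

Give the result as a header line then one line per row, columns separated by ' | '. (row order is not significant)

After WHERE (1 rows):
parts.id | parts.qty | parts.price
5 | 90 | 1
After GROUP BY (1 rows):
parts.qty | n
90 | 1

== RESULT ==
parts.qty | n
90 | 1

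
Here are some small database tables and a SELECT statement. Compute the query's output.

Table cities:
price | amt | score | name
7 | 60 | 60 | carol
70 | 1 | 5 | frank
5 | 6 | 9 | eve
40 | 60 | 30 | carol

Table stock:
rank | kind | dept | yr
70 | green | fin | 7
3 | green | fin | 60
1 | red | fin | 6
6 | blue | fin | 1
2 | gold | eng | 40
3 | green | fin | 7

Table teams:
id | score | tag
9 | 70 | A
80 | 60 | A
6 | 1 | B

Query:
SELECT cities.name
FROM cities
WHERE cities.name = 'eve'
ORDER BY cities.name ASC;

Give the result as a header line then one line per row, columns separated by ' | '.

After WHERE (1 rows):
cities.price | cities.amt | cities.score | cities.name
5 | 6 | 9 | eve
After SELECT (1 rows):
cities.name
eve
After ORDER BY (1 rows):
cities.name
eve

== RESULT ==
cities.name
eve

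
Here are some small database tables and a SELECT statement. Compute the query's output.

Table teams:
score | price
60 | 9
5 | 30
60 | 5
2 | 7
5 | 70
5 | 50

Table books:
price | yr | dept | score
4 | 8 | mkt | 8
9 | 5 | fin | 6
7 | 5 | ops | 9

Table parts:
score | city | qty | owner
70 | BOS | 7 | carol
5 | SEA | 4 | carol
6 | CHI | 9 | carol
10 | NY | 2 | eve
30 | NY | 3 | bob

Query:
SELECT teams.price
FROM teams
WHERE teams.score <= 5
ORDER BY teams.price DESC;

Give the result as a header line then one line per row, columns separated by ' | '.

== RESULT ==
teams.price
70
50
30
7

Derivation:
After WHERE (4 rows):
teams.score | teams.price
5 | 30
2 | 7
5 | 70
5 | 50
After SELECT (4 rows):
teams.price
30
7
70
50
After ORDER BY (4 rows):
teams.price
70
50
30
7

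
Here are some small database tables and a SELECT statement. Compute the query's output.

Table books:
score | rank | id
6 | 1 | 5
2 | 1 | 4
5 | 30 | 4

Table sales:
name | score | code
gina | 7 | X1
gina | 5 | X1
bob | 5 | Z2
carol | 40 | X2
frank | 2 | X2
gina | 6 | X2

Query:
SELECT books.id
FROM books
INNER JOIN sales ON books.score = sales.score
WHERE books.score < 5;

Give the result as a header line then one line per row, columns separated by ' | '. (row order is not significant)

After JOIN sales (4 rows):
books.score | books.rank | books.id | sales.name | sales.score | sales.code
6 | 1 | 5 | gina | 6 | X2
2 | 1 | 4 | frank | 2 | X2
5 | 30 | 4 | gina | 5 | X1
5 | 30 | 4 | bob | 5 | Z2
After WHERE (1 rows):
books.score | books.rank | books.id | sales.name | sales.score | sales.code
2 | 1 | 4 | frank | 2 | X2
After SELECT (1 rows):
books.id
4

== RESULT ==
books.id
4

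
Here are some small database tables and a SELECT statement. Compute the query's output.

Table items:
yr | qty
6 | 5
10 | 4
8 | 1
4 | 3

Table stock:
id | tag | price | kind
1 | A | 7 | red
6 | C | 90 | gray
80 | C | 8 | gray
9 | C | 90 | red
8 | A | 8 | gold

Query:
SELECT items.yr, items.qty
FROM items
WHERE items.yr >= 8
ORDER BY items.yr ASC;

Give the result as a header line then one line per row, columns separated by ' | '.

After WHERE (2 rows):
items.yr | items.qty
10 | 4
8 | 1
After SELECT (2 rows):
items.yr | items.qty
10 | 4
8 | 1
After ORDER BY (2 rows):
items.yr | items.qty
8 | 1
10 | 4

== RESULT ==
items.yr | items.qty
8 | 1
10 | 4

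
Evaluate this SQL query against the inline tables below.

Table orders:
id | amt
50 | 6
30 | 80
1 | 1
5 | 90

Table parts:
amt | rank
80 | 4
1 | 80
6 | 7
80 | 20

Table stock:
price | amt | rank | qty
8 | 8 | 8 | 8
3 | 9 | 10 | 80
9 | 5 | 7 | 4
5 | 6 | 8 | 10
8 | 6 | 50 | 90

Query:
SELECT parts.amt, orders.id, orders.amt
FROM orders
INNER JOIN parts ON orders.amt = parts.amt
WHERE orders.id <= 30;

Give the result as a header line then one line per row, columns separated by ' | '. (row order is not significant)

After JOIN parts (4 rows):
orders.id | orders.amt | parts.amt | parts.rank
50 | 6 | 6 | 7
30 | 80 | 80 | 4
30 | 80 | 80 | 20
1 | 1 | 1 | 80
After WHERE (3 rows):
orders.id | orders.amt | parts.amt | parts.rank
30 | 80 | 80 | 4
30 | 80 | 80 | 20
1 | 1 | 1 | 80
After SELECT (3 rows):
parts.amt | orders.id | orders.amt
80 | 30 | 80
80 | 30 | 80
1 | 1 | 1

== RESULT ==
parts.amt | orders.id | orders.amt
80 | 30 | 80
80 | 30 | 80
1 | 1 | 1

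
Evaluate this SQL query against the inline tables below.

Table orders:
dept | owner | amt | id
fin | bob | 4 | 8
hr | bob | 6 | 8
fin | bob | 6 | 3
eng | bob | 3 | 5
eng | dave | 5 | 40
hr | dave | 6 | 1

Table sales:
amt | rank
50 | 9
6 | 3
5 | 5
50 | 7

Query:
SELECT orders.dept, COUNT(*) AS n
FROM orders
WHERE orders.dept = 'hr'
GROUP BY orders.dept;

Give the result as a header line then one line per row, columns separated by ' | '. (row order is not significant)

After WHERE (2 rows):
orders.dept | orders.owner | orders.amt | orders.id
hr | bob | 6 | 8
hr | dave | 6 | 1
After GROUP BY (1 rows):
orders.dept | n
hr | 2

== RESULT ==
orders.dept | n
hr | 2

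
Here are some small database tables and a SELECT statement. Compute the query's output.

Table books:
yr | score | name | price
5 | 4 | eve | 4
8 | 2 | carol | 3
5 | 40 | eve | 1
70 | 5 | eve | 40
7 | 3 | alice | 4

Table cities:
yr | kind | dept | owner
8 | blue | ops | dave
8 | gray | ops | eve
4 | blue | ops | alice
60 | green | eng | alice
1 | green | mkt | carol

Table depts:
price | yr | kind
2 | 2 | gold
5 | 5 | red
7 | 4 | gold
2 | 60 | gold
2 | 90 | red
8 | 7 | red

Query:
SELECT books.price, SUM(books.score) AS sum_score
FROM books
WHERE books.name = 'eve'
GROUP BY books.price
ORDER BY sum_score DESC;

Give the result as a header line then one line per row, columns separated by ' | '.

== RESULT ==
books.price | sum_score
1 | 40
40 | 5
4 | 4

Derivation:
After WHERE (3 rows):
books.yr | books.score | books.name | books.price
5 | 4 | eve | 4
5 | 40 | eve | 1
70 | 5 | eve | 40
After GROUP BY (3 rows):
books.price | sum_score
4 | 4
1 | 40
40 | 5
After ORDER BY (3 rows):
books.price | sum_score
1 | 40
40 | 5
4 | 4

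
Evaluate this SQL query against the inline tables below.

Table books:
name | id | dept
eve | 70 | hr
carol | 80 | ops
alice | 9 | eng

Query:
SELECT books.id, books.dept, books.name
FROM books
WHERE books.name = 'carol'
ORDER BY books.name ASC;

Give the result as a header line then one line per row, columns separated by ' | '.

After WHERE (1 rows):
books.name | books.id | books.dept
carol | 80 | ops
After SELECT (1 rows):
books.id | books.dept | books.name
80 | ops | carol
After ORDER BY (1 rows):
books.id | books.dept | books.name
80 | ops | carol

== RESULT ==
books.id | books.dept | books.name
80 | ops | carol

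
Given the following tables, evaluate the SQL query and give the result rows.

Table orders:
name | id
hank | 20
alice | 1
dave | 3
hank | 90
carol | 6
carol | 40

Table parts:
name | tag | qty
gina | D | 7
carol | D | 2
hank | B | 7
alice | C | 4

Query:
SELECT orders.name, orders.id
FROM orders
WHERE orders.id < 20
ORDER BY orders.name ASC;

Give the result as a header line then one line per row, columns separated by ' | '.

== RESULT ==
orders.name | orders.id
alice | 1
carol | 6
dave | 3

Derivation:
After WHERE (3 rows):
orders.name | orders.id
alice | 1
dave | 3
carol | 6
After SELECT (3 rows):
orders.name | orders.id
alice | 1
dave | 3
carol | 6
After ORDER BY (3 rows):
orders.name | orders.id
alice | 1
carol | 6
dave | 3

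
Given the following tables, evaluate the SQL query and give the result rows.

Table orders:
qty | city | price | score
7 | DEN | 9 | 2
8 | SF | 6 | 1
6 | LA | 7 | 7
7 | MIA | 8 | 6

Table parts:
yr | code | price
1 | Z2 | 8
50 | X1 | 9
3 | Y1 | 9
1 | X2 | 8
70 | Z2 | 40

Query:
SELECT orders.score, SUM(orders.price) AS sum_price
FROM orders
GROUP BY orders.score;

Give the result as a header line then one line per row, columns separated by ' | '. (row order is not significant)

== RESULT ==
orders.score | sum_price
2 | 9
1 | 6
7 | 7
6 | 8

Derivation:
After GROUP BY (4 rows):
orders.score | sum_price
2 | 9
1 | 6
7 | 7
6 | 8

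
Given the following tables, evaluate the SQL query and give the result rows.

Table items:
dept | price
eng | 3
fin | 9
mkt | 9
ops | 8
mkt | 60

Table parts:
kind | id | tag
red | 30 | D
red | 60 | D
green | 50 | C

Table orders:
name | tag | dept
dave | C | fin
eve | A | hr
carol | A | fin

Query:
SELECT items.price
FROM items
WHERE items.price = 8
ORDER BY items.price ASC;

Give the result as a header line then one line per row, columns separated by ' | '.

After WHERE (1 rows):
items.dept | items.price
ops | 8
After SELECT (1 rows):
items.price
8
After ORDER BY (1 rows):
items.price
8

== RESULT ==
items.price
8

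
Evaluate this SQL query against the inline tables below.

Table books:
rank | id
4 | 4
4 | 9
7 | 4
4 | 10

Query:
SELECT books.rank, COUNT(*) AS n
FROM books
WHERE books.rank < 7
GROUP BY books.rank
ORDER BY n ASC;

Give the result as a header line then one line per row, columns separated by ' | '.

After WHERE (3 rows):
books.rank | books.id
4 | 4
4 | 9
4 | 10
After GROUP BY (1 rows):
books.rank | n
4 | 3
After ORDER BY (1 rows):
books.rank | n
4 | 3

== RESULT ==
books.rank | n
4 | 3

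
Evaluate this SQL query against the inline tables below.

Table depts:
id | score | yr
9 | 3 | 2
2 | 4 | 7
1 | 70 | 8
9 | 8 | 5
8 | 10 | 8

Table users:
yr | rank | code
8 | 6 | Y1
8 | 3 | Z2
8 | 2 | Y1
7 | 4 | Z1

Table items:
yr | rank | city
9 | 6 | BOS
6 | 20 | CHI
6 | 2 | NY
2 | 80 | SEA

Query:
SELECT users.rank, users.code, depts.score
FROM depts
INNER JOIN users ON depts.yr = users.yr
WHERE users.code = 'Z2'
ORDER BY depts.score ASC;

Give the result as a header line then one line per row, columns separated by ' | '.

== RESULT ==
users.rank | users.code | depts.score
3 | Z2 | 10
3 | Z2 | 70

Derivation:
After JOIN users (7 rows):
depts.id | depts.score | depts.yr | users.yr | users.rank | users.code
2 | 4 | 7 | 7 | 4 | Z1
1 | 70 | 8 | 8 | 6 | Y1
1 | 70 | 8 | 8 | 3 | Z2
1 | 70 | 8 | 8 | 2 | Y1
8 | 10 | 8 | 8 | 6 | Y1
8 | 10 | 8 | 8 | 3 | Z2
8 | 10 | 8 | 8 | 2 | Y1
After WHERE (2 rows):
depts.id | depts.score | depts.yr | users.yr | users.rank | users.code
1 | 70 | 8 | 8 | 3 | Z2
8 | 10 | 8 | 8 | 3 | Z2
After SELECT (2 rows):
users.rank | users.code | depts.score
3 | Z2 | 70
3 | Z2 | 10
After ORDER BY (2 rows):
users.rank | users.code | depts.score
3 | Z2 | 10
3 | Z2 | 70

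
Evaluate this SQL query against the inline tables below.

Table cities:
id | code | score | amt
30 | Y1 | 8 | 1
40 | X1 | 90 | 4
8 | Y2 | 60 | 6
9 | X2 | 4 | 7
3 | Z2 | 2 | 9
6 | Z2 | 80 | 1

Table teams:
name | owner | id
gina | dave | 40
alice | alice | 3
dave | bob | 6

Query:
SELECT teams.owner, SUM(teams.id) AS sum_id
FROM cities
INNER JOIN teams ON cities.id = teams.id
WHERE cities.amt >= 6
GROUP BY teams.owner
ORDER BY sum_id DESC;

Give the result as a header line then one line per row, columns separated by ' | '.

== RESULT ==
teams.owner | sum_id
alice | 3

Derivation:
After JOIN teams (3 rows):
cities.id | cities.code | cities.score | cities.amt | teams.name | teams.owner | teams.id
40 | X1 | 90 | 4 | gina | dave | 40
3 | Z2 | 2 | 9 | alice | alice | 3
6 | Z2 | 80 | 1 | dave | bob | 6
After WHERE (1 rows):
cities.id | cities.code | cities.score | cities.amt | teams.name | teams.owner | teams.id
3 | Z2 | 2 | 9 | alice | alice | 3
After GROUP BY (1 rows):
teams.owner | sum_id
alice | 3
After ORDER BY (1 rows):
teams.owner | sum_id
alice | 3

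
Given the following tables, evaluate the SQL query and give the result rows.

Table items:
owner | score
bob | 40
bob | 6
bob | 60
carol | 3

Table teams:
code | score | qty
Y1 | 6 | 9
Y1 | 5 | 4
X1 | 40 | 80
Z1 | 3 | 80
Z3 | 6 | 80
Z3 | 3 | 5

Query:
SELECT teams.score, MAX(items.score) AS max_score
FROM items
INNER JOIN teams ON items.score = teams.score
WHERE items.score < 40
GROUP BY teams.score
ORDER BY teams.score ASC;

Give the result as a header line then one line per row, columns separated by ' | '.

== RESULT ==
teams.score | max_score
3 | 3
6 | 6

Derivation:
After JOIN teams (5 rows):
items.owner | items.score | teams.code | teams.score | teams.qty
bob | 40 | X1 | 40 | 80
bob | 6 | Y1 | 6 | 9
bob | 6 | Z3 | 6 | 80
carol | 3 | Z1 | 3 | 80
carol | 3 | Z3 | 3 | 5
After WHERE (4 rows):
items.owner | items.score | teams.code | teams.score | teams.qty
bob | 6 | Y1 | 6 | 9
bob | 6 | Z3 | 6 | 80
carol | 3 | Z1 | 3 | 80
carol | 3 | Z3 | 3 | 5
After GROUP BY (2 rows):
teams.score | max_score
6 | 6
3 | 3
After ORDER BY (2 rows):
teams.score | max_score
3 | 3
6 | 6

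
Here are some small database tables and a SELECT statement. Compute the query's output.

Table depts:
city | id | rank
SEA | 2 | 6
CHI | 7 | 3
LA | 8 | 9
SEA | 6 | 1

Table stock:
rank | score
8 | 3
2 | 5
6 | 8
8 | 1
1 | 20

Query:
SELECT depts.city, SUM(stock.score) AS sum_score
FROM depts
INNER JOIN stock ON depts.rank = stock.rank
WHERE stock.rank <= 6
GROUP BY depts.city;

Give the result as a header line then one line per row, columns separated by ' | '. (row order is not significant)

== RESULT ==
depts.city | sum_score
SEA | 28

Derivation:
After JOIN stock (2 rows):
depts.city | depts.id | depts.rank | stock.rank | stock.score
SEA | 2 | 6 | 6 | 8
SEA | 6 | 1 | 1 | 20
After WHERE (2 rows):
depts.city | depts.id | depts.rank | stock.rank | stock.score
SEA | 2 | 6 | 6 | 8
SEA | 6 | 1 | 1 | 20
After GROUP BY (1 rows):
depts.city | sum_score
SEA | 28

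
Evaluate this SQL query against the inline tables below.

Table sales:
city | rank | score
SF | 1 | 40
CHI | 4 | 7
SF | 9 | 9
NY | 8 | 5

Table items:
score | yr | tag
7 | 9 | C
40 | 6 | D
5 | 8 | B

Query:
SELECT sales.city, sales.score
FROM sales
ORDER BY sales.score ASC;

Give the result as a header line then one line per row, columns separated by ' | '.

After SELECT (4 rows):
sales.city | sales.score
SF | 40
CHI | 7
SF | 9
NY | 5
After ORDER BY (4 rows):
sales.city | sales.score
NY | 5
CHI | 7
SF | 9
SF | 40

== RESULT ==
sales.city | sales.score
NY | 5
CHI | 7
SF | 9
SF | 40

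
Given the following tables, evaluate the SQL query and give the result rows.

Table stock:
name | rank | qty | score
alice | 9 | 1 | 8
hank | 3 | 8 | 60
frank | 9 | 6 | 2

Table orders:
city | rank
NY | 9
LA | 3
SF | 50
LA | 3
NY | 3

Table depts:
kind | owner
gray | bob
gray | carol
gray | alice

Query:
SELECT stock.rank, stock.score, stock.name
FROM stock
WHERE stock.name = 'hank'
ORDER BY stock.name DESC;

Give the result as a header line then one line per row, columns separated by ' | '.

== RESULT ==
stock.rank | stock.score | stock.name
3 | 60 | hank

Derivation:
After WHERE (1 rows):
stock.name | stock.rank | stock.qty | stock.score
hank | 3 | 8 | 60
After SELECT (1 rows):
stock.rank | stock.score | stock.name
3 | 60 | hank
After ORDER BY (1 rows):
stock.rank | stock.score | stock.name
3 | 60 | hank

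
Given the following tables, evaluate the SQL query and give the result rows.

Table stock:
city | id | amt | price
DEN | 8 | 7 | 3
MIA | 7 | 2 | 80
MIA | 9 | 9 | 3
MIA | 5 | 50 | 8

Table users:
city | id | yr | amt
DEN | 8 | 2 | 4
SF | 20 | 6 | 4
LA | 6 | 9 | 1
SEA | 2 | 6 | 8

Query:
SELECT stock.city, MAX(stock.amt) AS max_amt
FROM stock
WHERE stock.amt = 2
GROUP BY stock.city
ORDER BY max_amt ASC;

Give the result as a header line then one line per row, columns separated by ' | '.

After WHERE (1 rows):
stock.city | stock.id | stock.amt | stock.price
MIA | 7 | 2 | 80
After GROUP BY (1 rows):
stock.city | max_amt
MIA | 2
After ORDER BY (1 rows):
stock.city | max_amt
MIA | 2

== RESULT ==
stock.city | max_amt
MIA | 2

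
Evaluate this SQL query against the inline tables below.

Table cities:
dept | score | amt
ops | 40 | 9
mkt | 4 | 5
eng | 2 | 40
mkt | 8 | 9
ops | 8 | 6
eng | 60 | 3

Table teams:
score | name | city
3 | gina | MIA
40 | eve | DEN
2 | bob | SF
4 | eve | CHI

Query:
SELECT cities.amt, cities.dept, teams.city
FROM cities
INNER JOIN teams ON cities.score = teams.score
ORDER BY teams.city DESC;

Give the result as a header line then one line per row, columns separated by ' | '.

== RESULT ==
cities.amt | cities.dept | teams.city
40 | eng | SF
9 | ops | DEN
5 | mkt | CHI

Derivation:
After JOIN teams (3 rows):
cities.dept | cities.score | cities.amt | teams.score | teams.name | teams.city
ops | 40 | 9 | 40 | eve | DEN
mkt | 4 | 5 | 4 | eve | CHI
eng | 2 | 40 | 2 | bob | SF
After SELECT (3 rows):
cities.amt | cities.dept | teams.city
9 | ops | DEN
5 | mkt | CHI
40 | eng | SF
After ORDER BY (3 rows):
cities.amt | cities.dept | teams.city
40 | eng | SF
9 | ops | DEN
5 | mkt | CHI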